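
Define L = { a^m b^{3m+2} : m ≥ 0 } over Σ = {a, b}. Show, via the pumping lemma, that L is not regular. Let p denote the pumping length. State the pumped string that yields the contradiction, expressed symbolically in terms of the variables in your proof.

Assume L is regular; let p be its pumping constant.
Choose w = a^p b^{3p+2}, which is in L with |w| = 4p+2 ≥ p.
By the pumping lemma, w = xyz with |xy| ≤ p and y is nonempty.
Since the first p symbols of w are all a's and |xy| ≤ p, y lies entirely in the leading a-block: y = a^k for some k with 1 ≤ k ≤ p.
Pump with i = 2: xy^2z = a^{p+k} b^{3p+2}. For this to lie in L we would need 3p+2 = 3(p+k)+2, which forces k = 0. But k ≥ 1, so xy^2z ∉ L.
Contradiction. Therefore L is not regular.

a^{p+k} b^{3p+2}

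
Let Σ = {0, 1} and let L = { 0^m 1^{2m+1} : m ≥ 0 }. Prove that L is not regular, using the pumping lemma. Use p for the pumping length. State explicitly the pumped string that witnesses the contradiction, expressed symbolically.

Assume L is regular; let p be its pumping constant.
Take w = 0^p 1^{2p+1}. Then w ∈ L and |w| = 3p+1 ≥ p.
The pumping lemma gives a decomposition w = xyz where |xy| ≤ p and y is nonempty.
Since the first p symbols of w are all 0's and |xy| ≤ p, y lies entirely in the leading 0-block: y = 0^k for some k with 1 ≤ k ≤ p.
Pump with i = 2: xy^2z = 0^{p+k} 1^{2p+1}. For this to lie in L we would need 2p+1 = 2(p+k)+1, which forces k = 0. But k ≥ 1, so xy^2z ∉ L.
Contradiction. Therefore L is not regular.

0^{p+k} 1^{2p+1}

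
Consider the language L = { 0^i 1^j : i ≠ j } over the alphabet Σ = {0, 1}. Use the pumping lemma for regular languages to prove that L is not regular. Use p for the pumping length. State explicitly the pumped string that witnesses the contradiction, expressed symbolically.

0^{p+p!} 1^{p+p!}

Assume L is regular; let p be its pumping constant.
Choose w = 0^p 1^{p+p!}. Since p ≠ p+p!, w ∈ L; and |w| ≥ p.
Write w = xyz as guaranteed by the lemma, with |xy| ≤ p and y is nonempty.
The first p characters of w are 0's, so xy (and hence y) consists only of 0's. Write y = 0^k, 1 ≤ k ≤ p.
Since 1 ≤ k ≤ p, k divides p!; set t = 1 + p!/k. Then xy^t z has p + (p!/k)·k = p + p! copies of 0. Now the 0-count equals the 1-count, so i ≠ j fails. So xy^t z = 0^{p+p!} 1^{p+p!} ∉ L.
This contradicts the pumping lemma, so L is not regular.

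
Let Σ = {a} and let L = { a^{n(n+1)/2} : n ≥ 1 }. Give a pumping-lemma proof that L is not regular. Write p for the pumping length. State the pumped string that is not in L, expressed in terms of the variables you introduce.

Toward a contradiction, assume L is regular with pumping length p.
Take w = a^{p(p+1)/2} ∈ L with |w| = p(p+1)/2 ≥ p.
By the pumping lemma, w = xyz with |xy| ≤ p and y is nonempty.
Then y = a^k for some k with 1 ≤ k ≤ p.
Pump with i = 2: xy^2z = a^{p(p+1)/2+k}. Since 1 ≤ k ≤ p, p(p+1)/2 < p(p+1)/2+k ≤ p(p+1)/2+p < (p+1)(p+2)/2, so p(p+1)/2+k is strictly between consecutive triangular numbers. So xy^2z ∉ L.
This is a contradiction; hence L is not regular.

a^{p(p+1)/2+k}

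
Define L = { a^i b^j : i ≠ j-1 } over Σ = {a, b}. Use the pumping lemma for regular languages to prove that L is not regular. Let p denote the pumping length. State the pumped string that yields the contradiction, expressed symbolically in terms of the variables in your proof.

Suppose for contradiction that L is regular, and let p be the pumping length.
Choose w = a^p b^{p+p!+1}. Since p ≠ (p+p!+1)-1 = p+p!, w ∈ L; and |w| ≥ p.
Write w = xyz as guaranteed by the lemma, with |xy| ≤ p and |y| ≥ 1.
The first p characters of w are a's, so xy (and hence y) consists only of a's. Write y = a^k, 1 ≤ k ≤ p.
Since 1 ≤ k ≤ p, k divides p!; set t = 1 + p!/k. Then xy^t z has p + (p!/k)·k = p + p! copies of a. Now the a-count is p+p! and (b-count)-1 = (p+p!+1)-1 = p+p!, so i ≠ j-1 fails. So xy^t z = a^{p+p!} b^{p+p!+1} ∉ L.
This contradicts the pumping lemma, so L is not regular.

a^{p+p!} b^{p+p!+1}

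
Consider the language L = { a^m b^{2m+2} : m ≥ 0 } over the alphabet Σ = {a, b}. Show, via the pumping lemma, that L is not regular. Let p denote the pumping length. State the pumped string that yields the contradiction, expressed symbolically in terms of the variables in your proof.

a^{p+k} b^{2p+2}

Suppose for contradiction that L is regular, and let p be the pumping length.
Choose w = a^p b^{2p+2}, which is in L with |w| = 3p+2 ≥ p.
The pumping lemma gives a decomposition w = xyz where |xy| ≤ p and |y| ≥ 1.
Since the first p symbols of w are all a's and |xy| ≤ p, y lies entirely in the leading a-block: y = a^k for some k with 1 ≤ k ≤ p.
Pump with i = 2: xy^2z = a^{p+k} b^{2p+2}. For this to lie in L we would need 2p+2 = 2(p+k)+2, which forces k = 0. But k ≥ 1, so xy^2z ∉ L.
This is a contradiction; hence L is not regular.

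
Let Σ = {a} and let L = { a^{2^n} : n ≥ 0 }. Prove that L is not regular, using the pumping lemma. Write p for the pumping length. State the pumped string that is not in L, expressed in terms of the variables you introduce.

Suppose for contradiction that L is regular, and let p be the pumping length.
Take w = a^{2^p} ∈ L with |w| = 2^p ≥ p.
By the pumping lemma, w = xyz with |xy| ≤ p and |y| ≥ 1.
Then y = a^k for some k with 1 ≤ k ≤ p.
Pump with i = 2: xy^2z = a^{2^p+k}. Since 1 ≤ k ≤ p < 2^p, we have 2^p < 2^p+k < 2^{p+1}, so 2^p+k is not a power of 2. So xy^2z ∉ L.
This contradicts the pumping lemma, so L is not regular.

a^{2^p+k}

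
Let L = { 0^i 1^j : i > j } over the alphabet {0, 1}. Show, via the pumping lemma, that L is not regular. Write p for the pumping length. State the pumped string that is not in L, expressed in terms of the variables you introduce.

0^{p+1-k} 1^p

Assume L is regular. Let p be the pumping length given by the pumping lemma.
Choose w = 0^{p+1} 1^p ∈ L, with |w| = 2p+1 ≥ p.
Write w = xyz as guaranteed by the lemma, with |xy| ≤ p and y is nonempty.
The first p characters of w are 0's, so xy (and hence y) consists only of 0's. Write y = 0^k, 1 ≤ k ≤ p.
Consider xy^0z = xz = 0^{p+1-k} 1^p. Since k ≥ 1, the 0-count p+1-k is at most p, so i > j fails; thus xz ∉ L.
This contradicts the pumping lemma, so L is not regular.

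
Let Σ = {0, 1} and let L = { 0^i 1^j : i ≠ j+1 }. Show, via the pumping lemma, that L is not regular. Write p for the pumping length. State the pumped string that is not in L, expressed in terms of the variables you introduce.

0^{p+p!} 1^{p+p!-1}

Assume L is regular; let p be its pumping constant.
Choose w = 0^p 1^{p+p!-1}. Since p ≠ (p+p!-1)+1 = p+p!, w ∈ L; and |w| ≥ p.
The pumping lemma gives a decomposition w = xyz where |xy| ≤ p and |y| > 0.
Since the first p symbols of w are all 0's and |xy| ≤ p, y lies entirely in the leading 0-block: y = 0^k for some k with 1 ≤ k ≤ p.
Since 1 ≤ k ≤ p, k divides p!; set t = 1 + p!/k. Then xy^t z has p + (p!/k)·k = p + p! copies of 0. Now the 0-count is p+p! and (1-count)+1 = (p+p!-1)+1 = p+p!, so i ≠ j+1 fails. So xy^t z = 0^{p+p!} 1^{p+p!-1} ∉ L.
This contradicts the pumping lemma, so L is not regular.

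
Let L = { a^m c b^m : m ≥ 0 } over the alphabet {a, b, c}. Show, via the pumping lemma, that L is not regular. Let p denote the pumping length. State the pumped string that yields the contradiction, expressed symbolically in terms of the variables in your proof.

Assume L is regular; let p be its pumping constant.
Take w = a^p c b^p ∈ L with |w| = 2p+1 ≥ p.
By the pumping lemma, w = xyz with |xy| ≤ p and y is nonempty.
The first p characters of w are a's, so xy (and hence y) consists only of a's. Write y = a^k, 1 ≤ k ≤ p.
Pump with i = 2: xy^2z = a^{p+k} c b^p, which would require p+k = p. But k ≥ 1, so xy^2z ∉ L.
This contradicts the pumping lemma, so L is not regular.

a^{p+k} c b^p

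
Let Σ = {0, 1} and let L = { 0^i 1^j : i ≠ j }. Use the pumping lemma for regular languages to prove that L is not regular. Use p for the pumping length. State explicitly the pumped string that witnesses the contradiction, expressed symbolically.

0^{p+p!} 1^{p+p!}

Toward a contradiction, assume L is regular with pumping length p.
Choose w = 0^p 1^{p+p!}. Since p ≠ p+p!, w ∈ L; and |w| ≥ p.
The pumping lemma gives a decomposition w = xyz where |xy| ≤ p and |y| > 0.
The first p characters of w are 0's, so xy (and hence y) consists only of 0's. Write y = 0^k, 1 ≤ k ≤ p.
Since 1 ≤ k ≤ p, k divides p!; set t = 1 + p!/k. Then xy^t z has p + (p!/k)·k = p + p! copies of 0. Now the 0-count equals the 1-count, so i ≠ j fails. So xy^t z = 0^{p+p!} 1^{p+p!} ∉ L.
Contradiction. Therefore L is not regular.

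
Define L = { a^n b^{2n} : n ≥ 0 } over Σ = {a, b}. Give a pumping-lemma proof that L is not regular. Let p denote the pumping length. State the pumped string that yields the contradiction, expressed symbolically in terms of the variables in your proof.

Assume L is regular; let p be its pumping constant.
Take w = a^p b^{2p}. Then w ∈ L and |w| = 3p ≥ p.
The pumping lemma gives a decomposition w = xyz where |xy| ≤ p and y is nonempty.
Since the first p symbols of w are all a's and |xy| ≤ p, y lies entirely in the leading a-block: y = a^k for some k with 1 ≤ k ≤ p.
Pump with i = 2: xy^2z = a^{p+k} b^{2p}. For this to lie in L we would need 2p = 2(p+k), which forces k = 0. But k ≥ 1, so xy^2z ∉ L.
This is a contradiction; hence L is not regular.

a^{p+k} b^{2p}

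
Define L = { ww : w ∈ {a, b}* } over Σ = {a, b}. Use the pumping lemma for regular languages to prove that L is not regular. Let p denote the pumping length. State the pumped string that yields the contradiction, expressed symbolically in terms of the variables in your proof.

Suppose for contradiction that L is regular, and let p be the pumping length.
Take w = a^p b^p a^p b^p = uu where u = a^pb^p; then w ∈ L and |w| = 4p ≥ p.
Write w = xyz as guaranteed by the lemma, with |xy| ≤ p and |y| > 0.
The first p characters of w are a's, so xy (and hence y) consists only of a's. Write y = a^k, 1 ≤ k ≤ p.
Pump with i = 2: xy^2z = a^{p+k} b^p a^p b^p, of length 4p+k. Suppose this equals vv. The string starts with a and ends with b, so v does too; thus the boundary between the two copies of v is a b→a transition. There is exactly one such transition, at position 2p+k, so |v| = 2p+k and |vv| = 4p+2k ≠ 4p+k since k ≥ 1. So xy^2z ∉ L.
Contradiction. Therefore L is not regular.

a^{p+k} b^p a^p b^p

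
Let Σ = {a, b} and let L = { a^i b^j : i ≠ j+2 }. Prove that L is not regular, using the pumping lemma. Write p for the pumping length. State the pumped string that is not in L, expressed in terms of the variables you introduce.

a^{p+p!} b^{p+p!-2}

Suppose for contradiction that L is regular, and let p be the pumping length.
Choose w = a^p b^{p+p!-2}. Since p ≠ (p+p!-2)+2 = p+p!, w ∈ L; and |w| ≥ p.
The pumping lemma gives a decomposition w = xyz where |xy| ≤ p and y is nonempty.
Because |xy| ≤ p and w begins with p copies of a, we have y = a^k with 1 ≤ k ≤ p.
Since 1 ≤ k ≤ p, k divides p!; set t = 1 + p!/k. Then xy^t z has p + (p!/k)·k = p + p! copies of a. Now the a-count is p+p! and (b-count)+2 = (p+p!-2)+2 = p+p!, so i ≠ j+2 fails. So xy^t z = a^{p+p!} b^{p+p!-2} ∉ L.
This contradicts the pumping lemma, so L is not regular.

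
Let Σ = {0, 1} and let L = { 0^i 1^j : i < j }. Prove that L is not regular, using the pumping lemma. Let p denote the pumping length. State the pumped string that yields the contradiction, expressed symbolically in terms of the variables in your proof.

0^{p+k} 1^{p+1}

Assume L is regular. Let p be the pumping length given by the pumping lemma.
Choose w = 0^p 1^{p+1} ∈ L, with |w| = 2p+1 ≥ p.
The pumping lemma gives a decomposition w = xyz where |xy| ≤ p and y is nonempty.
Because |xy| ≤ p and w begins with p copies of 0, we have y = 0^k with 1 ≤ k ≤ p.
Consider xy^2z = 0^{p+k} 1^{p+1}. Since k ≥ 1, the 0-count p+k is at least p+1, so i < j fails; thus xy^2z ∉ L.
Contradiction. Therefore L is not regular.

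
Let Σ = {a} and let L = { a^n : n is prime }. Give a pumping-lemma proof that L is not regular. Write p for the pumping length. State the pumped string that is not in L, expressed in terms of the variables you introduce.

Toward a contradiction, assume L is regular with pumping length p.
Let q be a prime with q ≥ p+2 (infinitely many primes exist), and take w = a^q ∈ L with |w| = q ≥ p.
Write w = xyz as guaranteed by the lemma, with |xy| ≤ p and |y| > 0.
Then y = a^k for some k with 1 ≤ k ≤ p.
Since 1 ≤ k ≤ p, |xz| = q-k. Pump with i = q+1: |xy^{q+1}z| = (q-k)+(q+1)k = q+qk = q(1+k), which is composite (both factors ≥ 2). So xy^{q+1}z = a^{q(1+k)} ∉ L.
This is a contradiction; hence L is not regular.

a^{q(1+k)}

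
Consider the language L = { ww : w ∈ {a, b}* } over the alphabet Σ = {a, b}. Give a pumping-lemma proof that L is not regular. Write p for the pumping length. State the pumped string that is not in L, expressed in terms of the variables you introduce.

a^{p+k} b^p a^p b^p

Suppose for contradiction that L is regular, and let p be the pumping length.
Take w = a^p b^p a^p b^p = uu where u = a^pb^p; then w ∈ L and |w| = 4p ≥ p.
By the pumping lemma, w = xyz with |xy| ≤ p and |y| ≥ 1.
The first p characters of w are a's, so xy (and hence y) consists only of a's. Write y = a^k, 1 ≤ k ≤ p.
Pump with i = 2: xy^2z = a^{p+k} b^p a^p b^p, of length 4p+k. Suppose this equals vv. The string starts with a and ends with b, so v does too; thus the boundary between the two copies of v is a b→a transition. There is exactly one such transition, at position 2p+k, so |v| = 2p+k and |vv| = 4p+2k ≠ 4p+k since k ≥ 1. So xy^2z ∉ L.
Contradiction. Therefore L is not regular.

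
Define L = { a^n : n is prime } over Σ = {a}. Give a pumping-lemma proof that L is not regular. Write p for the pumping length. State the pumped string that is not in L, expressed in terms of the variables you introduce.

a^{q(1+k)}

Assume L is regular. Let p be the pumping length given by the pumping lemma.
Let q be a prime with q ≥ p+2 (infinitely many primes exist), and take w = a^q ∈ L with |w| = q ≥ p.
By the pumping lemma, w = xyz with |xy| ≤ p and y is nonempty.
Then y = a^k for some k with 1 ≤ k ≤ p.
Since 1 ≤ k ≤ p, |xz| = q-k. Pump with i = q+1: |xy^{q+1}z| = (q-k)+(q+1)k = q+qk = q(1+k), which is composite (both factors ≥ 2). So xy^{q+1}z = a^{q(1+k)} ∉ L.
Contradiction. Therefore L is not regular.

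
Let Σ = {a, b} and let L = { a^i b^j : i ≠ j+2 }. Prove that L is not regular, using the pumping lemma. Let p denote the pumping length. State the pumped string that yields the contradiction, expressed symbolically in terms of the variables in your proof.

a^{p+p!} b^{p+p!-2}

Toward a contradiction, assume L is regular with pumping length p.
Choose w = a^p b^{p+p!-2}. Since p ≠ (p+p!-2)+2 = p+p!, w ∈ L; and |w| ≥ p.
The pumping lemma gives a decomposition w = xyz where |xy| ≤ p and |y| > 0.
Since the first p symbols of w are all a's and |xy| ≤ p, y lies entirely in the leading a-block: y = a^k for some k with 1 ≤ k ≤ p.
Since 1 ≤ k ≤ p, k divides p!; set t = 1 + p!/k. Then xy^t z has p + (p!/k)·k = p + p! copies of a. Now the a-count is p+p! and (b-count)+2 = (p+p!-2)+2 = p+p!, so i ≠ j+2 fails. So xy^t z = a^{p+p!} b^{p+p!-2} ∉ L.
This is a contradiction; hence L is not regular.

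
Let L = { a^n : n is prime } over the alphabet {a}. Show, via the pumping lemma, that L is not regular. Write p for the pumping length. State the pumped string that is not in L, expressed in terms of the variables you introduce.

Toward a contradiction, assume L is regular with pumping length p.
Let q be a prime with q ≥ p+2 (infinitely many primes exist), and take w = a^q ∈ L with |w| = q ≥ p.
Write w = xyz as guaranteed by the lemma, with |xy| ≤ p and |y| > 0.
Then y = a^k for some k with 1 ≤ k ≤ p.
Since 1 ≤ k ≤ p, |xz| = q-k. Pump with i = q+1: |xy^{q+1}z| = (q-k)+(q+1)k = q+qk = q(1+k), which is composite (both factors ≥ 2). So xy^{q+1}z = a^{q(1+k)} ∉ L.
This is a contradiction; hence L is not regular.

a^{q(1+k)}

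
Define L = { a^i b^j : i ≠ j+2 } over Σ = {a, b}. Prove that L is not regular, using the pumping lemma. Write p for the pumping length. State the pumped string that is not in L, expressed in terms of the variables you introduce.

Suppose for contradiction that L is regular, and let p be the pumping length.
Choose w = a^p b^{p+p!-2}. Since p ≠ (p+p!-2)+2 = p+p!, w ∈ L; and |w| ≥ p.
Write w = xyz as guaranteed by the lemma, with |xy| ≤ p and y is nonempty.
Because |xy| ≤ p and w begins with p copies of a, we have y = a^k with 1 ≤ k ≤ p.
Since 1 ≤ k ≤ p, k divides p!; set t = 1 + p!/k. Then xy^t z has p + (p!/k)·k = p + p! copies of a. Now the a-count is p+p! and (b-count)+2 = (p+p!-2)+2 = p+p!, so i ≠ j+2 fails. So xy^t z = a^{p+p!} b^{p+p!-2} ∉ L.
This contradicts the pumping lemma, so L is not regular.

a^{p+p!} b^{p+p!-2}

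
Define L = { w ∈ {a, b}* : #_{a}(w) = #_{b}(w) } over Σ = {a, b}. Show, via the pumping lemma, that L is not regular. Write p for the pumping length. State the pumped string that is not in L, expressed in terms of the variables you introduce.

a^{p+k} b^p

Assume L is regular. Let p be the pumping length given by the pumping lemma.
Choose w = a^p b^p ∈ L with |w| = 2p ≥ p.
Write w = xyz as guaranteed by the lemma, with |xy| ≤ p and y is nonempty.
Because |xy| ≤ p and w begins with p copies of a, we have y = a^k with 1 ≤ k ≤ p.
Pump with i = 2: xy^2z = a^{p+k} b^p has p+k occurrences of a but only p of b. Since k ≥ 1 the counts differ, so xy^2z ∉ L.
This is a contradiction; hence L is not regular.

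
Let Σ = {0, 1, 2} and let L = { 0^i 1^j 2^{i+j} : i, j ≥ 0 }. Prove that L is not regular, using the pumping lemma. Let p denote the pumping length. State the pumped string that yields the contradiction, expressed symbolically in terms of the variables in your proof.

Toward a contradiction, assume L is regular with pumping length p.
Take w = 0^p 1^p 2^{2p} ∈ L (with i=j=p, i+j=2p), |w| = 4p ≥ p.
The pumping lemma gives a decomposition w = xyz where |xy| ≤ p and |y| > 0.
Because |xy| ≤ p and w begins with p copies of 0, we have y = 0^k with 1 ≤ k ≤ p.
Consider xy^2z = 0^{p+k} 1^p 2^{2p}. Now the 0- and 1-counts sum to 2p+k, but the 2-count is 2p ≠ 2p+k. So xy^2z ∉ L.
Contradiction. Therefore L is not regular.

0^{p+k} 1^p 2^{2p}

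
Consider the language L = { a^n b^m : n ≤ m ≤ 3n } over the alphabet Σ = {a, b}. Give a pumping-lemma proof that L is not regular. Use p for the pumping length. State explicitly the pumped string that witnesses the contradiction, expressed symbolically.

Suppose for contradiction that L is regular, and let p be the pumping length.
Take w = a^p b^p ∈ L (since p ≤ p ≤ 3p), with |w| = 2p ≥ p.
Write w = xyz as guaranteed by the lemma, with |xy| ≤ p and y is nonempty.
Since the first p symbols of w are all a's and |xy| ≤ p, y lies entirely in the leading a-block: y = a^k for some k with 1 ≤ k ≤ p.
Pump with i = 2: xy^2z = a^{p+k} b^p. Now n = p+k > p = m, so the condition n ≤ m fails. Thus xy^2z ∉ L.
Contradiction. Therefore L is not regular.

a^{p+k} b^p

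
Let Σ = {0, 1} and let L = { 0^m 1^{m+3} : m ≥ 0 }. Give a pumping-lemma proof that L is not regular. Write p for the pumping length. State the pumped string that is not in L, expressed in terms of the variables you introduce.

Toward a contradiction, assume L is regular with pumping length p.
Let w = 0^p 1^{p+3} ∈ L; note |w| = 2p+3 ≥ p.
Write w = xyz as guaranteed by the lemma, with |xy| ≤ p and |y| ≥ 1.
Since the first p symbols of w are all 0's and |xy| ≤ p, y lies entirely in the leading 0-block: y = 0^k for some k with 1 ≤ k ≤ p.
Pump with i = 2: xy^2z = 0^{p+k} 1^{p+3}. For this to lie in L we would need p+3 = (p+k)+3, which forces k = 0. But k ≥ 1, so xy^2z ∉ L.
This contradicts the pumping lemma, so L is not regular.

0^{p+k} 1^{p+3}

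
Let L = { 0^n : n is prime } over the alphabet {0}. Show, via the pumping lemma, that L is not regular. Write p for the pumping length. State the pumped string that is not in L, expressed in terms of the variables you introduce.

0^{q(1+k)}

Assume L is regular; let p be its pumping constant.
Let q be a prime with q ≥ p+2 (infinitely many primes exist), and take w = 0^q ∈ L with |w| = q ≥ p.
By the pumping lemma, w = xyz with |xy| ≤ p and |y| > 0.
Then y = 0^k for some k with 1 ≤ k ≤ p.
Since 1 ≤ k ≤ p, |xz| = q-k. Pump with i = q+1: |xy^{q+1}z| = (q-k)+(q+1)k = q+qk = q(1+k), which is composite (both factors ≥ 2). So xy^{q+1}z = 0^{q(1+k)} ∉ L.
This is a contradiction; hence L is not regular.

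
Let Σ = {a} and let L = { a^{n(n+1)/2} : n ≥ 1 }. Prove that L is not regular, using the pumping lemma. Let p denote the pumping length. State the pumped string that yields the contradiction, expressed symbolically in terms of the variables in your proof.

a^{p(p+1)/2+k}

Suppose for contradiction that L is regular, and let p be the pumping length.
Take w = a^{p(p+1)/2} ∈ L with |w| = p(p+1)/2 ≥ p.
Write w = xyz as guaranteed by the lemma, with |xy| ≤ p and |y| ≥ 1.
Then y = a^k for some k with 1 ≤ k ≤ p.
Pump with i = 2: xy^2z = a^{p(p+1)/2+k}. Since 1 ≤ k ≤ p, p(p+1)/2 < p(p+1)/2+k ≤ p(p+1)/2+p < (p+1)(p+2)/2, so p(p+1)/2+k is strictly between consecutive triangular numbers. So xy^2z ∉ L.
This is a contradiction; hence L is not regular.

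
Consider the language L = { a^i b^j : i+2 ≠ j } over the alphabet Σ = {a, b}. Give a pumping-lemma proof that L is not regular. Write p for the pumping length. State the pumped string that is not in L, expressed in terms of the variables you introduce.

Assume L is regular. Let p be the pumping length given by the pumping lemma.
Choose w = a^p b^{p+p!+2}. Since p ≠ (p+p!+2)-2 = p+p!, w ∈ L; and |w| ≥ p.
By the pumping lemma, w = xyz with |xy| ≤ p and y is nonempty.
Since the first p symbols of w are all a's and |xy| ≤ p, y lies entirely in the leading a-block: y = a^k for some k with 1 ≤ k ≤ p.
Since 1 ≤ k ≤ p, k divides p!; set t = 1 + p!/k. Then xy^t z has p + (p!/k)·k = p + p! copies of a. Now the a-count is p+p! and (b-count)-2 = (p+p!+2)-2 = p+p!, so i+2 ≠ j fails. So xy^t z = a^{p+p!} b^{p+p!+2} ∉ L.
This contradicts the pumping lemma, so L is not regular.

a^{p+p!} b^{p+p!+2}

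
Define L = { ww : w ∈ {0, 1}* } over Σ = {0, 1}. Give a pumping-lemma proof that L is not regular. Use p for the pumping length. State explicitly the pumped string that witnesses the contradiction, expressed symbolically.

0^{p+k} 1^p 0^p 1^p

Suppose for contradiction that L is regular, and let p be the pumping length.
Take w = 0^p 1^p 0^p 1^p = uu where u = 0^p1^p; then w ∈ L and |w| = 4p ≥ p.
Write w = xyz as guaranteed by the lemma, with |xy| ≤ p and y is nonempty.
Because |xy| ≤ p and w begins with p copies of 0, we have y = 0^k with 1 ≤ k ≤ p.
Pump with i = 2: xy^2z = 0^{p+k} 1^p 0^p 1^p, of length 4p+k. Suppose this equals vv. The string starts with 0 and ends with 1, so v does too; thus the boundary between the two copies of v is a 1→0 transition. There is exactly one such transition, at position 2p+k, so |v| = 2p+k and |vv| = 4p+2k ≠ 4p+k since k ≥ 1. So xy^2z ∉ L.
This is a contradiction; hence L is not regular.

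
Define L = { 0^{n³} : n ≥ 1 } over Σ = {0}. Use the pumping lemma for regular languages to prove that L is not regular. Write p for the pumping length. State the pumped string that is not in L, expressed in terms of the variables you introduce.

0^{p³+k}

Suppose for contradiction that L is regular, and let p be the pumping length.
Take w = 0^{p³} ∈ L with |w| = p³ ≥ p.
Write w = xyz as guaranteed by the lemma, with |xy| ≤ p and |y| > 0.
Then y = 0^k for some k with 1 ≤ k ≤ p.
Pump with i = 2: xy^2z = 0^{p³+k}. Since 1 ≤ k ≤ p, p³ < p³+k ≤ p³+p < p³+3p²+3p+1 = (p+1)³, so p³+k is not a perfect cube. So xy^2z ∉ L.
Contradiction. Therefore L is not regular.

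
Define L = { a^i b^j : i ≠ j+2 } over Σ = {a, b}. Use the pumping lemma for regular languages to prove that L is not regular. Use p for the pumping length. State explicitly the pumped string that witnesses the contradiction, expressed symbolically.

a^{p+p!} b^{p+p!-2}

Assume L is regular; let p be its pumping constant.
Choose w = a^p b^{p+p!-2}. Since p ≠ (p+p!-2)+2 = p+p!, w ∈ L; and |w| ≥ p.
By the pumping lemma, w = xyz with |xy| ≤ p and y is nonempty.
Since the first p symbols of w are all a's and |xy| ≤ p, y lies entirely in the leading a-block: y = a^k for some k with 1 ≤ k ≤ p.
Since 1 ≤ k ≤ p, k divides p!; set t = 1 + p!/k. Then xy^t z has p + (p!/k)·k = p + p! copies of a. Now the a-count is p+p! and (b-count)+2 = (p+p!-2)+2 = p+p!, so i ≠ j+2 fails. So xy^t z = a^{p+p!} b^{p+p!-2} ∉ L.
Contradiction. Therefore L is not regular.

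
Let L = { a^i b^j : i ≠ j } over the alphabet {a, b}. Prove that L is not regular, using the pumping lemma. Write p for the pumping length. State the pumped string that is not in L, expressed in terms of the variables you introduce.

Assume L is regular. Let p be the pumping length given by the pumping lemma.
Choose w = a^p b^{p+p!}. Since p ≠ p+p!, w ∈ L; and |w| ≥ p.
The pumping lemma gives a decomposition w = xyz where |xy| ≤ p and |y| ≥ 1.
Because |xy| ≤ p and w begins with p copies of a, we have y = a^k with 1 ≤ k ≤ p.
Since 1 ≤ k ≤ p, k divides p!; set t = 1 + p!/k. Then xy^t z has p + (p!/k)·k = p + p! copies of a. Now the a-count equals the b-count, so i ≠ j fails. So xy^t z = a^{p+p!} b^{p+p!} ∉ L.
This is a contradiction; hence L is not regular.

a^{p+p!} b^{p+p!}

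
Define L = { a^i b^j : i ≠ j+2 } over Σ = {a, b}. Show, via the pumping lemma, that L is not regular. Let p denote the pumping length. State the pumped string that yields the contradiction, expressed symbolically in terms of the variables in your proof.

a^{p+p!} b^{p+p!-2}

Toward a contradiction, assume L is regular with pumping length p.
Choose w = a^p b^{p+p!-2}. Since p ≠ (p+p!-2)+2 = p+p!, w ∈ L; and |w| ≥ p.
Write w = xyz as guaranteed by the lemma, with |xy| ≤ p and y is nonempty.
Since the first p symbols of w are all a's and |xy| ≤ p, y lies entirely in the leading a-block: y = a^k for some k with 1 ≤ k ≤ p.
Since 1 ≤ k ≤ p, k divides p!; set t = 1 + p!/k. Then xy^t z has p + (p!/k)·k = p + p! copies of a. Now the a-count is p+p! and (b-count)+2 = (p+p!-2)+2 = p+p!, so i ≠ j+2 fails. So xy^t z = a^{p+p!} b^{p+p!-2} ∉ L.
This is a contradiction; hence L is not regular.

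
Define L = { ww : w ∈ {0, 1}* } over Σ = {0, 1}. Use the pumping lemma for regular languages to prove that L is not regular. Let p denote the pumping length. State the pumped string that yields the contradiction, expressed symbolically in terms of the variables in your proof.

Toward a contradiction, assume L is regular with pumping length p.
Take w = 0^p 1^p 0^p 1^p = uu where u = 0^p1^p; then w ∈ L and |w| = 4p ≥ p.
The pumping lemma gives a decomposition w = xyz where |xy| ≤ p and y is nonempty.
Because |xy| ≤ p and w begins with p copies of 0, we have y = 0^k with 1 ≤ k ≤ p.
Pump with i = 2: xy^2z = 0^{p+k} 1^p 0^p 1^p, of length 4p+k. Suppose this equals vv. The string starts with 0 and ends with 1, so v does too; thus the boundary between the two copies of v is a 1→0 transition. There is exactly one such transition, at position 2p+k, so |v| = 2p+k and |vv| = 4p+2k ≠ 4p+k since k ≥ 1. So xy^2z ∉ L.
This contradicts the pumping lemma, so L is not regular.

0^{p+k} 1^p 0^p 1^p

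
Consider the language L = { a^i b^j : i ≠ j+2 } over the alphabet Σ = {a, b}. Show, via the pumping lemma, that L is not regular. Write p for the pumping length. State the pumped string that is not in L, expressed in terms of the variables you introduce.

Suppose for contradiction that L is regular, and let p be the pumping length.
Choose w = a^p b^{p+p!-2}. Since p ≠ (p+p!-2)+2 = p+p!, w ∈ L; and |w| ≥ p.
Write w = xyz as guaranteed by the lemma, with |xy| ≤ p and y is nonempty.
Since the first p symbols of w are all a's and |xy| ≤ p, y lies entirely in the leading a-block: y = a^k for some k with 1 ≤ k ≤ p.
Since 1 ≤ k ≤ p, k divides p!; set t = 1 + p!/k. Then xy^t z has p + (p!/k)·k = p + p! copies of a. Now the a-count is p+p! and (b-count)+2 = (p+p!-2)+2 = p+p!, so i ≠ j+2 fails. So xy^t z = a^{p+p!} b^{p+p!-2} ∉ L.
This is a contradiction; hence L is not regular.

a^{p+p!} b^{p+p!-2}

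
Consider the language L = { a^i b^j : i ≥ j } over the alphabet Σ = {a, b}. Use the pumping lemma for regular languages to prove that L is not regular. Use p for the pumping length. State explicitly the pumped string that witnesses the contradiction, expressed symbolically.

Assume L is regular; let p be its pumping constant.
Choose w = a^p b^p ∈ L, with |w| = 2p ≥ p.
By the pumping lemma, w = xyz with |xy| ≤ p and |y| > 0.
Because |xy| ≤ p and w begins with p copies of a, we have y = a^k with 1 ≤ k ≤ p.
Consider xy^0z = xz = a^{p-k} b^p. Since k ≥ 1, the a-count p-k is less than p, so i ≥ j fails; thus xz ∉ L.
Contradiction. Therefore L is not regular.

a^{p-k} b^p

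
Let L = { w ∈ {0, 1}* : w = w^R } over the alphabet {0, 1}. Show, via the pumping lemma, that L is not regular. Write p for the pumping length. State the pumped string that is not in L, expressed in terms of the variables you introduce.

Toward a contradiction, assume L is regular with pumping length p.
Take w = 0^p 1 0^p, a palindrome of length 2p+1 ≥ p.
The pumping lemma gives a decomposition w = xyz where |xy| ≤ p and y is nonempty.
The first p characters of w are 0's, so xy (and hence y) consists only of 0's. Write y = 0^k, 1 ≤ k ≤ p.
Pump with i = 2: xy^2z = 0^{p+k} 1 0^p. Its reverse is 0^p 1 0^{p+k}, which differs from xy^2z since k ≥ 1. So xy^2z is not a palindrome and xy^2z ∉ L.
This contradicts the pumping lemma, so L is not regular.

0^{p+k} 1 0^p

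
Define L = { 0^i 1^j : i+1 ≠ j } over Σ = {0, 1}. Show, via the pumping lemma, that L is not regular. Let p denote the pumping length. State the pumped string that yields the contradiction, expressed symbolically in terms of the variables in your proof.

Suppose for contradiction that L is regular, and let p be the pumping length.
Choose w = 0^p 1^{p+p!+1}. Since p ≠ (p+p!+1)-1 = p+p!, w ∈ L; and |w| ≥ p.
By the pumping lemma, w = xyz with |xy| ≤ p and |y| ≥ 1.
Because |xy| ≤ p and w begins with p copies of 0, we have y = 0^k with 1 ≤ k ≤ p.
Since 1 ≤ k ≤ p, k divides p!; set t = 1 + p!/k. Then xy^t z has p + (p!/k)·k = p + p! copies of 0. Now the 0-count is p+p! and (1-count)-1 = (p+p!+1)-1 = p+p!, so i+1 ≠ j fails. So xy^t z = 0^{p+p!} 1^{p+p!+1} ∉ L.
This is a contradiction; hence L is not regular.

0^{p+p!} 1^{p+p!+1}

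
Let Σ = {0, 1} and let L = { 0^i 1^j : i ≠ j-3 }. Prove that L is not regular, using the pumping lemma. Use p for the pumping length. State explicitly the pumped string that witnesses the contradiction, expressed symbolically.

Suppose for contradiction that L is regular, and let p be the pumping length.
Choose w = 0^p 1^{p+p!+3}. Since p ≠ (p+p!+3)-3 = p+p!, w ∈ L; and |w| ≥ p.
By the pumping lemma, w = xyz with |xy| ≤ p and |y| ≥ 1.
The first p characters of w are 0's, so xy (and hence y) consists only of 0's. Write y = 0^k, 1 ≤ k ≤ p.
Since 1 ≤ k ≤ p, k divides p!; set t = 1 + p!/k. Then xy^t z has p + (p!/k)·k = p + p! copies of 0. Now the 0-count is p+p! and (1-count)-3 = (p+p!+3)-3 = p+p!, so i ≠ j-3 fails. So xy^t z = 0^{p+p!} 1^{p+p!+3} ∉ L.
Contradiction. Therefore L is not regular.

0^{p+p!} 1^{p+p!+3}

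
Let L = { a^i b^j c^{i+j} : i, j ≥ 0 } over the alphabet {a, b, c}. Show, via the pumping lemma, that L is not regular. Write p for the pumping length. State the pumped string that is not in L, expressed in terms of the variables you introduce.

Assume L is regular; let p be its pumping constant.
Take w = a^p b^p c^{2p} ∈ L (with i=j=p, i+j=2p), |w| = 4p ≥ p.
By the pumping lemma, w = xyz with |xy| ≤ p and |y| ≥ 1.
Because |xy| ≤ p and w begins with p copies of a, we have y = a^k with 1 ≤ k ≤ p.
Consider xy^2z = a^{p+k} b^p c^{2p}. Now the a- and b-counts sum to 2p+k, but the c-count is 2p ≠ 2p+k. So xy^2z ∉ L.
This contradicts the pumping lemma, so L is not regular.

a^{p+k} b^p c^{2p}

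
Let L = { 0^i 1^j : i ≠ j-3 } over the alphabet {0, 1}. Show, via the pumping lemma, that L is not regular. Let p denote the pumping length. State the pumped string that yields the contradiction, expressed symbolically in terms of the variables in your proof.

0^{p+p!} 1^{p+p!+3}

Toward a contradiction, assume L is regular with pumping length p.
Choose w = 0^p 1^{p+p!+3}. Since p ≠ (p+p!+3)-3 = p+p!, w ∈ L; and |w| ≥ p.
The pumping lemma gives a decomposition w = xyz where |xy| ≤ p and |y| > 0.
Since the first p symbols of w are all 0's and |xy| ≤ p, y lies entirely in the leading 0-block: y = 0^k for some k with 1 ≤ k ≤ p.
Since 1 ≤ k ≤ p, k divides p!; set t = 1 + p!/k. Then xy^t z has p + (p!/k)·k = p + p! copies of 0. Now the 0-count is p+p! and (1-count)-3 = (p+p!+3)-3 = p+p!, so i ≠ j-3 fails. So xy^t z = 0^{p+p!} 1^{p+p!+3} ∉ L.
This contradicts the pumping lemma, so L is not regular.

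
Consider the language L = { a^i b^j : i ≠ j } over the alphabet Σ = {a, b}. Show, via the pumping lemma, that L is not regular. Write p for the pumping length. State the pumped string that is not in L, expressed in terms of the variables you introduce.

a^{p+p!} b^{p+p!}

Assume L is regular. Let p be the pumping length given by the pumping lemma.
Choose w = a^p b^{p+p!}. Since p ≠ p+p!, w ∈ L; and |w| ≥ p.
The pumping lemma gives a decomposition w = xyz where |xy| ≤ p and |y| > 0.
The first p characters of w are a's, so xy (and hence y) consists only of a's. Write y = a^k, 1 ≤ k ≤ p.
Since 1 ≤ k ≤ p, k divides p!; set t = 1 + p!/k. Then xy^t z has p + (p!/k)·k = p + p! copies of a. Now the a-count equals the b-count, so i ≠ j fails. So xy^t z = a^{p+p!} b^{p+p!} ∉ L.
This contradicts the pumping lemma, so L is not regular.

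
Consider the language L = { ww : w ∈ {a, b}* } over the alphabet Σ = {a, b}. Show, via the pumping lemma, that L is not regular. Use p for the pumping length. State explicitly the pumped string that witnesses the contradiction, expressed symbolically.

Assume L is regular. Let p be the pumping length given by the pumping lemma.
Take w = a^p b^p a^p b^p = uu where u = a^pb^p; then w ∈ L and |w| = 4p ≥ p.
The pumping lemma gives a decomposition w = xyz where |xy| ≤ p and |y| > 0.
The first p characters of w are a's, so xy (and hence y) consists only of a's. Write y = a^k, 1 ≤ k ≤ p.
Pump with i = 2: xy^2z = a^{p+k} b^p a^p b^p, of length 4p+k. Suppose this equals vv. The string starts with a and ends with b, so v does too; thus the boundary between the two copies of v is a b→a transition. There is exactly one such transition, at position 2p+k, so |v| = 2p+k and |vv| = 4p+2k ≠ 4p+k since k ≥ 1. So xy^2z ∉ L.
This is a contradiction; hence L is not regular.

a^{p+k} b^p a^p b^p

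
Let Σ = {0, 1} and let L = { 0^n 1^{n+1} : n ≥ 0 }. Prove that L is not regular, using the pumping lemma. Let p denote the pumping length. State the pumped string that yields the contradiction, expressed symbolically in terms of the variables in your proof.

0^{p+k} 1^{p+1}

Toward a contradiction, assume L is regular with pumping length p.
Choose w = 0^p 1^{p+1}, which is in L with |w| = 2p+1 ≥ p.
Write w = xyz as guaranteed by the lemma, with |xy| ≤ p and y is nonempty.
Because |xy| ≤ p and w begins with p copies of 0, we have y = 0^k with 1 ≤ k ≤ p.
Pump with i = 2: xy^2z = 0^{p+k} 1^{p+1}. For this to lie in L we would need p+1 = (p+k)+1, which forces k = 0. But k ≥ 1, so xy^2z ∉ L.
This contradicts the pumping lemma, so L is not regular.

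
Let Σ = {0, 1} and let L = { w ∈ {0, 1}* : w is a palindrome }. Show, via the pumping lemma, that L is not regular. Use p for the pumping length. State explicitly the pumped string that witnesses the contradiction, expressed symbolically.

0^{p+k} 1 0^p

Toward a contradiction, assume L is regular with pumping length p.
Take w = 0^p 1 0^p, a palindrome of length 2p+1 ≥ p.
Write w = xyz as guaranteed by the lemma, with |xy| ≤ p and y is nonempty.
Because |xy| ≤ p and w begins with p copies of 0, we have y = 0^k with 1 ≤ k ≤ p.
Pump with i = 2: xy^2z = 0^{p+k} 1 0^p. Its reverse is 0^p 1 0^{p+k}, which differs from xy^2z since k ≥ 1. So xy^2z is not a palindrome and xy^2z ∉ L.
Contradiction. Therefore L is not regular.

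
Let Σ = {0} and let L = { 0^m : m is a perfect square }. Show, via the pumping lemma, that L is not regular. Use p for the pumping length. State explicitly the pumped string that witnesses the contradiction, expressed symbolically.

0^{p²+k}

Assume L is regular; let p be its pumping constant.
Take w = 0^{p²} ∈ L with |w| = p² ≥ p.
By the pumping lemma, w = xyz with |xy| ≤ p and y is nonempty.
Then y = 0^k for some k with 1 ≤ k ≤ p.
Pump with i = 2: xy^2z = 0^{p²+k}. Since 1 ≤ k ≤ p, p² < p²+k ≤ p²+p < (p+1)², so p²+k lies strictly between consecutive squares and is not a perfect square. So xy^2z ∉ L.
This contradicts the pumping lemma, so L is not regular.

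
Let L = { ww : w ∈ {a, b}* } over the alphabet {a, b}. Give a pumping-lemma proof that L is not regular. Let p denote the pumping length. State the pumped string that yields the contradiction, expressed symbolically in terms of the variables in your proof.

Assume L is regular. Let p be the pumping length given by the pumping lemma.
Take w = a^p b^p a^p b^p = uu where u = a^pb^p; then w ∈ L and |w| = 4p ≥ p.
The pumping lemma gives a decomposition w = xyz where |xy| ≤ p and |y| ≥ 1.
The first p characters of w are a's, so xy (and hence y) consists only of a's. Write y = a^k, 1 ≤ k ≤ p.
Pump with i = 2: xy^2z = a^{p+k} b^p a^p b^p, of length 4p+k. Suppose this equals vv. The string starts with a and ends with b, so v does too; thus the boundary between the two copies of v is a b→a transition. There is exactly one such transition, at position 2p+k, so |v| = 2p+k and |vv| = 4p+2k ≠ 4p+k since k ≥ 1. So xy^2z ∉ L.
This contradicts the pumping lemma, so L is not regular.

a^{p+k} b^p a^p b^p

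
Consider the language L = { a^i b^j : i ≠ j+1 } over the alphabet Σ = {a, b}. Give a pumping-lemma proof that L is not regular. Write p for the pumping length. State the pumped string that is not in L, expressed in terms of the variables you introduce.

Toward a contradiction, assume L is regular with pumping length p.
Choose w = a^p b^{p+p!-1}. Since p ≠ (p+p!-1)+1 = p+p!, w ∈ L; and |w| ≥ p.
Write w = xyz as guaranteed by the lemma, with |xy| ≤ p and |y| ≥ 1.
Since the first p symbols of w are all a's and |xy| ≤ p, y lies entirely in the leading a-block: y = a^k for some k with 1 ≤ k ≤ p.
Since 1 ≤ k ≤ p, k divides p!; set t = 1 + p!/k. Then xy^t z has p + (p!/k)·k = p + p! copies of a. Now the a-count is p+p! and (b-count)+1 = (p+p!-1)+1 = p+p!, so i ≠ j+1 fails. So xy^t z = a^{p+p!} b^{p+p!-1} ∉ L.
This contradicts the pumping lemma, so L is not regular.

a^{p+p!} b^{p+p!-1}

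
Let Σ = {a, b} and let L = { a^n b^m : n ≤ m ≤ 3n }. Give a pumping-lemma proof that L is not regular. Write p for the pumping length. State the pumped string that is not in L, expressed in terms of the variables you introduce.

Assume L is regular. Let p be the pumping length given by the pumping lemma.
Take w = a^p b^p ∈ L (since p ≤ p ≤ 3p), with |w| = 2p ≥ p.
The pumping lemma gives a decomposition w = xyz where |xy| ≤ p and |y| ≥ 1.
The first p characters of w are a's, so xy (and hence y) consists only of a's. Write y = a^k, 1 ≤ k ≤ p.
Pump with i = 2: xy^2z = a^{p+k} b^p. Now n = p+k > p = m, so the condition n ≤ m fails. Thus xy^2z ∉ L.
This is a contradiction; hence L is not regular.

a^{p+k} b^p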